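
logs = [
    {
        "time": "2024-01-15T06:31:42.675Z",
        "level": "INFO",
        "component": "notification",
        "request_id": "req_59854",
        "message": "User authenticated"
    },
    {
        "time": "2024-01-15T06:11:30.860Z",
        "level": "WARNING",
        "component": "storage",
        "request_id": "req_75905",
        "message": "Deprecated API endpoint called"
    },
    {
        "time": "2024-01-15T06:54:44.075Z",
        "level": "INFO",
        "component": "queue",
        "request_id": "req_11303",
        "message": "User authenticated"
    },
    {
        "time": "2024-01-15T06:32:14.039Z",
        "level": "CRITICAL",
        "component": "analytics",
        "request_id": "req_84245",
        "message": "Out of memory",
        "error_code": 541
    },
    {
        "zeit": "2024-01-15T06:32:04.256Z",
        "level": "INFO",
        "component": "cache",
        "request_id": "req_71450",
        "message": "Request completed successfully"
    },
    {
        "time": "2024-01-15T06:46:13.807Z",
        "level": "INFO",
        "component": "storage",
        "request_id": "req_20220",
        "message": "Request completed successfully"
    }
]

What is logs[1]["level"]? "WARNING"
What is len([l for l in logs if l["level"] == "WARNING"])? 1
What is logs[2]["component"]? "queue"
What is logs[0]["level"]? "INFO"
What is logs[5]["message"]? "Request completed successfully"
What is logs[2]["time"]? "2024-01-15T06:54:44.075Z"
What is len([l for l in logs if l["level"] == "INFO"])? 4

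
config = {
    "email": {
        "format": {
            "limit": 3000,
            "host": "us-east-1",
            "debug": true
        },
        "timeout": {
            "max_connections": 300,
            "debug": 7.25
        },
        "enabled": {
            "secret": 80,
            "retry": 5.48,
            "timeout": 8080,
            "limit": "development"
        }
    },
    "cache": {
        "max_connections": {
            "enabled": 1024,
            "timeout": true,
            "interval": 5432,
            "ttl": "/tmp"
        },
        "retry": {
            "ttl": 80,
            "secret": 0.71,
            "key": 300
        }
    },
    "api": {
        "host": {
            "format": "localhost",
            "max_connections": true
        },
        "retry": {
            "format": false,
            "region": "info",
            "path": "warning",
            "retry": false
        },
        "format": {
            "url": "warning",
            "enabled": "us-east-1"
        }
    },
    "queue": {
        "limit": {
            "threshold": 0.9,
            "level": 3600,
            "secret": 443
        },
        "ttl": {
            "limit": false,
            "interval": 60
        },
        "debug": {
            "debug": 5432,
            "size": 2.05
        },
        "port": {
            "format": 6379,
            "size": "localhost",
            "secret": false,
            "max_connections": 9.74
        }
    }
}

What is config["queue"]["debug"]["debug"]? 5432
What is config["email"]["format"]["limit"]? 3000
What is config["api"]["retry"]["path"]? "warning"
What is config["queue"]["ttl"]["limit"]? False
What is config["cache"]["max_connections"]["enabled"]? 1024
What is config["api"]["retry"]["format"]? False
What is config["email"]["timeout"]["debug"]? 7.25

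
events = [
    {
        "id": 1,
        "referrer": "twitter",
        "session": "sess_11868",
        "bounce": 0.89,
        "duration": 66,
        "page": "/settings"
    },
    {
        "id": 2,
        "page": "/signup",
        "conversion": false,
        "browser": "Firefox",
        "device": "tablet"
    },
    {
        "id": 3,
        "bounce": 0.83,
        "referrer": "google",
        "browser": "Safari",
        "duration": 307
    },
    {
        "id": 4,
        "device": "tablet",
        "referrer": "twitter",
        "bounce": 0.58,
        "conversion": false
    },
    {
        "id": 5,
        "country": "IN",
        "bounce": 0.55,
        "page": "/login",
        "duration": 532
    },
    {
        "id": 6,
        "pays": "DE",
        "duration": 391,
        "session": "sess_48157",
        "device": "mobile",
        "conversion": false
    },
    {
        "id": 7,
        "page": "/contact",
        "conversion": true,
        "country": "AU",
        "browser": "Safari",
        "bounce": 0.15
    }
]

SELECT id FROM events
[1, 2, 3, 4, 5, 6, 7]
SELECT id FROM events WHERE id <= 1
[1]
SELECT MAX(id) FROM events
7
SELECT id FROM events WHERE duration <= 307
[1, 3]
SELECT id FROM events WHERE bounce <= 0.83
[3, 4, 5, 7]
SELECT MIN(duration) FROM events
66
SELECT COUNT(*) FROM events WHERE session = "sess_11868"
1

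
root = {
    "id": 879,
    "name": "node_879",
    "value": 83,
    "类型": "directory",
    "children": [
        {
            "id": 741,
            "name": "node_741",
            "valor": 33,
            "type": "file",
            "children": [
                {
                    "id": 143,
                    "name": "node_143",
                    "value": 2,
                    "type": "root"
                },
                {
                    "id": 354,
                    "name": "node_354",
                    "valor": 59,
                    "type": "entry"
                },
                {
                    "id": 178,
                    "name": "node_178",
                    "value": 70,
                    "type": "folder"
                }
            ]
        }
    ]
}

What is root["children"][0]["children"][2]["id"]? 178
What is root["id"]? 879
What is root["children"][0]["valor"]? 33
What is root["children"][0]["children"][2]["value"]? 70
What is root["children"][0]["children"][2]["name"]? "node_178"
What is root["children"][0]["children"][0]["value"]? 2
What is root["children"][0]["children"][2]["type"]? "folder"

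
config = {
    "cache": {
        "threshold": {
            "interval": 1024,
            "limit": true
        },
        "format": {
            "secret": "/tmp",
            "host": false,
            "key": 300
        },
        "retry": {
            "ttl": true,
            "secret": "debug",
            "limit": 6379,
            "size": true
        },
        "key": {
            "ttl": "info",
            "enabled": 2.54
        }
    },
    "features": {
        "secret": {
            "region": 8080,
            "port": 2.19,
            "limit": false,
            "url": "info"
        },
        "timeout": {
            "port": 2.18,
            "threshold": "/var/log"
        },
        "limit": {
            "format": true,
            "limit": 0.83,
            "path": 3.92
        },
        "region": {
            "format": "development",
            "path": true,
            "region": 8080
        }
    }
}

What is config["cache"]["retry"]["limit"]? 6379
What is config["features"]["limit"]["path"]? 3.92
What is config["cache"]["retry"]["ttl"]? True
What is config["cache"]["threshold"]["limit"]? True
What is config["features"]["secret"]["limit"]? False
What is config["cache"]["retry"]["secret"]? "debug"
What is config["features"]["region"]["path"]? True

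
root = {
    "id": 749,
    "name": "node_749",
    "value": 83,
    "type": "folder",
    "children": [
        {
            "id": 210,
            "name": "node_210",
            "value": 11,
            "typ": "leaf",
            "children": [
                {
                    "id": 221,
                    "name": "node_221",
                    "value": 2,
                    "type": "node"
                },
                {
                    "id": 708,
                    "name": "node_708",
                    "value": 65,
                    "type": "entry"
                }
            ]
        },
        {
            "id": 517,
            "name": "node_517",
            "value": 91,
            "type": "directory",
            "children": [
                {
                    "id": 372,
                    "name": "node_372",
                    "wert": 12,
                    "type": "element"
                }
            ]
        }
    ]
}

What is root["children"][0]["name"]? "node_210"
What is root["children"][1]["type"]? "directory"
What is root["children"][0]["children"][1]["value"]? 65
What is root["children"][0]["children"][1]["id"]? 708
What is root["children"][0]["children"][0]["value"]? 2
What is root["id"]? 749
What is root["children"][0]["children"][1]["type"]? "entry"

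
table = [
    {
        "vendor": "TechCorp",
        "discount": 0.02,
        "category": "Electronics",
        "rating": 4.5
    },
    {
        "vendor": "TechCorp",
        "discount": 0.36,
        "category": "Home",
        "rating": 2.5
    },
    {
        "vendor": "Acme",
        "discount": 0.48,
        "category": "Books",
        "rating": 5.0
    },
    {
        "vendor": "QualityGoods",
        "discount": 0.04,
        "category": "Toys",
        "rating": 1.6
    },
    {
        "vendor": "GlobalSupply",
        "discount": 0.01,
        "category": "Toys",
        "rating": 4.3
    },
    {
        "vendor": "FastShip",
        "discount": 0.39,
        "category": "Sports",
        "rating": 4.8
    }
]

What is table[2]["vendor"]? "Acme"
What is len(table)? 6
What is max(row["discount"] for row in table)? 0.48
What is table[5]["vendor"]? "FastShip"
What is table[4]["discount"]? 0.01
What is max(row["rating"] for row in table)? 5.0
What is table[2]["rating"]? 5.0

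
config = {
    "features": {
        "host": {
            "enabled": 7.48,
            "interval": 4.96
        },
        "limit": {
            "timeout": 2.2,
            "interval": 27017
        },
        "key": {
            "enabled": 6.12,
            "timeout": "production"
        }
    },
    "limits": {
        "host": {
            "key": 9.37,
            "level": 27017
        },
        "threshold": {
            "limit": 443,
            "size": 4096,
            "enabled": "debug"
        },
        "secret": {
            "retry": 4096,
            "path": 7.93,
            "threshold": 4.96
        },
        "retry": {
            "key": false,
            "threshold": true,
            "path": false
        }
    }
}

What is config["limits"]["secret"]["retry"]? 4096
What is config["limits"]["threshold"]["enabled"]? "debug"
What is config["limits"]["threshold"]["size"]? 4096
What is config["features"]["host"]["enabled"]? 7.48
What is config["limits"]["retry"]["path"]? False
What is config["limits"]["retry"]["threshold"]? True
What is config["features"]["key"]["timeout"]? "production"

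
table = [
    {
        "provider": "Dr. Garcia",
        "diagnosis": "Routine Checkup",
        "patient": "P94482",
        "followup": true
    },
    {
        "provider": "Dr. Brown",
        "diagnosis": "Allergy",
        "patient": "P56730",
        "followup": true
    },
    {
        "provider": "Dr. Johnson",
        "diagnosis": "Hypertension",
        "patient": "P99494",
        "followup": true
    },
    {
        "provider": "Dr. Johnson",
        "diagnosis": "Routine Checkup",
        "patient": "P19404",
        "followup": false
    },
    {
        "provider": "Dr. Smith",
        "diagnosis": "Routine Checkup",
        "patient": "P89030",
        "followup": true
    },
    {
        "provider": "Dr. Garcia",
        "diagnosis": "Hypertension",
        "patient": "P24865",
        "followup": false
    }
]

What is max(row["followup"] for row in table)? True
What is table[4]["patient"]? "P89030"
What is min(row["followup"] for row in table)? False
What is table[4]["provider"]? "Dr. Smith"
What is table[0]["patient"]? "P94482"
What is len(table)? 6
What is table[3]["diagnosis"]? "Routine Checkup"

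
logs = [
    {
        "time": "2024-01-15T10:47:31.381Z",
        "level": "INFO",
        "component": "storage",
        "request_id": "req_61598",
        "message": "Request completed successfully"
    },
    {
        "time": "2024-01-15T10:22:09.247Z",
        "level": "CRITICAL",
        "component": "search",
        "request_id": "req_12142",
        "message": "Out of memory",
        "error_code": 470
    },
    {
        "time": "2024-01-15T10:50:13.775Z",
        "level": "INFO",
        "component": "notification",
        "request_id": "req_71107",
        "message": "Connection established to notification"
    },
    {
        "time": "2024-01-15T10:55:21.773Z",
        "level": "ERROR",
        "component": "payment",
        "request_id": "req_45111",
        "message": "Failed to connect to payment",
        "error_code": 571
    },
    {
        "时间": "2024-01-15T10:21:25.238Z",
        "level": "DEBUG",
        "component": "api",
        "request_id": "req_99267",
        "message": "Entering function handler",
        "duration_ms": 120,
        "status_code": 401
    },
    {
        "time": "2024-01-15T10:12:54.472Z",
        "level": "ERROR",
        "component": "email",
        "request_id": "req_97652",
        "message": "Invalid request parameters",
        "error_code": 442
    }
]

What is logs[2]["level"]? "INFO"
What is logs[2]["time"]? "2024-01-15T10:50:13.775Z"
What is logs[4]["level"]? "DEBUG"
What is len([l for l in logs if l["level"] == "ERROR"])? 2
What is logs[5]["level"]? "ERROR"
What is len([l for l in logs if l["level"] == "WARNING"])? 0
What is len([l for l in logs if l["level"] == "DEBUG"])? 1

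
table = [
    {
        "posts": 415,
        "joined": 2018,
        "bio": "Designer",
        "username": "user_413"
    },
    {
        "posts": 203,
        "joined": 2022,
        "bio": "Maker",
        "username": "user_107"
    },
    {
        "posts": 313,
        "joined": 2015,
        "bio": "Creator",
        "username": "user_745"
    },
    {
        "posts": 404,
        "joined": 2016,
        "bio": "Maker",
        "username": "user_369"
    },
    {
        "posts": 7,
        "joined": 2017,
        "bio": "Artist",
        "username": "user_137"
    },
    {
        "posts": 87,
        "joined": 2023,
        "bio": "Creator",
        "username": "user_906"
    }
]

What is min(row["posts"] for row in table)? 7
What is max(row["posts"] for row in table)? 415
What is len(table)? 6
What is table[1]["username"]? "user_107"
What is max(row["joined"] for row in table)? 2023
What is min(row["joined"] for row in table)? 2015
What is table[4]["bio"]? "Artist"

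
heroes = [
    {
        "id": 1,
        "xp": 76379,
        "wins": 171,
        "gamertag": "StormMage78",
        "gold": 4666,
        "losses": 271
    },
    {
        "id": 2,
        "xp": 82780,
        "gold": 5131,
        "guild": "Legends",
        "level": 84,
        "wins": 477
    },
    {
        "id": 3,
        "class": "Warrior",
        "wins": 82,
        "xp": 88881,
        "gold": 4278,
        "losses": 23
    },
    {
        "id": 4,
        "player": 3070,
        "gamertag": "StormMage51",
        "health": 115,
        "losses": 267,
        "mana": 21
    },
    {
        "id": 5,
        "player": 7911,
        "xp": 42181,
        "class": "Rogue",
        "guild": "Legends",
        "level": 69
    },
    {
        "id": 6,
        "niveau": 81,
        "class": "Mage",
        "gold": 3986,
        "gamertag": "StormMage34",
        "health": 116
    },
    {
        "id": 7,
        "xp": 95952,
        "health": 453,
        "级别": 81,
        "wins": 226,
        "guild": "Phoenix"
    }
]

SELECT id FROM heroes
[1, 2, 3, 4, 5, 6, 7]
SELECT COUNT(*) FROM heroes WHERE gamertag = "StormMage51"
1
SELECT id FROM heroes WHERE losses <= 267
[3, 4]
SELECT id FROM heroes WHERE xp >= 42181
[1, 2, 3, 5, 7]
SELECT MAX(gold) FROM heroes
5131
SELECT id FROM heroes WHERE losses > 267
[1]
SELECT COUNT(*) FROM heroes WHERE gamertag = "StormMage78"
1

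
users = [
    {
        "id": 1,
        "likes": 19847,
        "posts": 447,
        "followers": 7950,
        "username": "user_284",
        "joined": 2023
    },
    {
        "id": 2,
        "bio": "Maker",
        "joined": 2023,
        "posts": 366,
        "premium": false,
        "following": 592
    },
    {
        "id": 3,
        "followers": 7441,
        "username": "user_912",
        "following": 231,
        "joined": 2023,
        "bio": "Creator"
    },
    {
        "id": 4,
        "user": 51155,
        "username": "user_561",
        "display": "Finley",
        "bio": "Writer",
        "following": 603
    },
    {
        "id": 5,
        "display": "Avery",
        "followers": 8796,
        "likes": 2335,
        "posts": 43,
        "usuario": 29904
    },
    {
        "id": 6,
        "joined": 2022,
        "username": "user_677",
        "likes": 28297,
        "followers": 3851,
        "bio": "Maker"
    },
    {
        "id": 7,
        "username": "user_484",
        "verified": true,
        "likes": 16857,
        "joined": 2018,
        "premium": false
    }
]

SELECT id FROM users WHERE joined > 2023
[]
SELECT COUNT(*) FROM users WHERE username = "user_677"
1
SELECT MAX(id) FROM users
7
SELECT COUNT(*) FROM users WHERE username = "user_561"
1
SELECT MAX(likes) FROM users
28297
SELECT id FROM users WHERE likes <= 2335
[5]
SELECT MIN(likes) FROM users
2335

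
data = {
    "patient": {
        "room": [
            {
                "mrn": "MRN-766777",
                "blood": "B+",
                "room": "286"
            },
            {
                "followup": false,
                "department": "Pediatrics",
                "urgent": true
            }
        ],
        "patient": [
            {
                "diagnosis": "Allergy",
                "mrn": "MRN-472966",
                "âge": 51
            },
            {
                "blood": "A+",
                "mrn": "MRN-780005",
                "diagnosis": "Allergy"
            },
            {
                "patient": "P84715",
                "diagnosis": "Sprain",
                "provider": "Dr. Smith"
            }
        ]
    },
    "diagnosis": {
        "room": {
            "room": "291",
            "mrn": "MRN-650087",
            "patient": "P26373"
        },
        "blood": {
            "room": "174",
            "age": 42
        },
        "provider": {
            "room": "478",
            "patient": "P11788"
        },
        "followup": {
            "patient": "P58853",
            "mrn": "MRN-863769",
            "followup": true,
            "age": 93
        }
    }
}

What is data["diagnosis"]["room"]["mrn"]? "MRN-650087"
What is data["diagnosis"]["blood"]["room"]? "174"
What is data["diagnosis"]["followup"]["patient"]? "P58853"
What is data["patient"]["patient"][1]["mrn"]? "MRN-780005"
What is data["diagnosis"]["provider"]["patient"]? "P11788"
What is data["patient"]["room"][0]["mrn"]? "MRN-766777"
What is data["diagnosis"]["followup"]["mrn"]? "MRN-863769"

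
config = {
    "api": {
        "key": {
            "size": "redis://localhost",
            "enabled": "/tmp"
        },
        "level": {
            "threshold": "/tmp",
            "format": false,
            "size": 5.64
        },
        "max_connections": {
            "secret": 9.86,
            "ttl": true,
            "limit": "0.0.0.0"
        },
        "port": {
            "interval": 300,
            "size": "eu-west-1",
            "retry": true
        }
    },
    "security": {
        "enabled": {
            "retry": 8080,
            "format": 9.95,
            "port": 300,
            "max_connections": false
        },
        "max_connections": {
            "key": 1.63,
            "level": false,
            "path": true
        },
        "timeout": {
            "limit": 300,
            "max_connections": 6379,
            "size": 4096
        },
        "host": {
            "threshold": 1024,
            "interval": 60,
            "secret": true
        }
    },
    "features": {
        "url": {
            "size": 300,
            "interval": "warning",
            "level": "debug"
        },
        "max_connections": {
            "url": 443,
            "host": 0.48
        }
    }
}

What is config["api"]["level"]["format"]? False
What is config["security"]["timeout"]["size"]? 4096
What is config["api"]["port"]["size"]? "eu-west-1"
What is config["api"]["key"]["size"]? "redis://localhost"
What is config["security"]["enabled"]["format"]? 9.95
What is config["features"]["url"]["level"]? "debug"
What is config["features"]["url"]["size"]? 300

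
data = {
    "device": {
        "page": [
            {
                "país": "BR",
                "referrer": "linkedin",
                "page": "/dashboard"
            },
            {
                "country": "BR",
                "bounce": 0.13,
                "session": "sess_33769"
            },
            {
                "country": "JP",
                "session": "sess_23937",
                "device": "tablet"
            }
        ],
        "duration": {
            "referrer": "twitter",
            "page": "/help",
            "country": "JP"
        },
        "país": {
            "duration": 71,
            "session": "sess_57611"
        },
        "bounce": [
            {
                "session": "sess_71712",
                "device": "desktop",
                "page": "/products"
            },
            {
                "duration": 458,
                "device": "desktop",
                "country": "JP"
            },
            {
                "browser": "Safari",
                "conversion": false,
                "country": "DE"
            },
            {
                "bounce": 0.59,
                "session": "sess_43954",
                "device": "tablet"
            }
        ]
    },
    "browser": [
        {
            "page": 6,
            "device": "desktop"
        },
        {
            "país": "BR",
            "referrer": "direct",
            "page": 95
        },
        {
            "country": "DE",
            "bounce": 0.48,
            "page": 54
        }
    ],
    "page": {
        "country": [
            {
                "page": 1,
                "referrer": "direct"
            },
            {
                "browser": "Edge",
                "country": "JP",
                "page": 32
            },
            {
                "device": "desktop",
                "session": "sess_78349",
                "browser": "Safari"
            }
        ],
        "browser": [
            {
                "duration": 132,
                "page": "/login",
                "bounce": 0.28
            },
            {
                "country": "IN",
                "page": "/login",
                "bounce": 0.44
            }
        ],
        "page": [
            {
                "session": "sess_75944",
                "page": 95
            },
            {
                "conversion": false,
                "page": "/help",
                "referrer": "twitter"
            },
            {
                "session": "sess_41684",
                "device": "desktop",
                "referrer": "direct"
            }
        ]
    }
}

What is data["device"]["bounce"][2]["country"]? "DE"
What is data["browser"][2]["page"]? 54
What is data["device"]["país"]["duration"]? 71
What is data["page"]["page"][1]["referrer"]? "twitter"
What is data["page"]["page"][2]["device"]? "desktop"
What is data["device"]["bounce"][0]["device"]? "desktop"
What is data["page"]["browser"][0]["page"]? "/login"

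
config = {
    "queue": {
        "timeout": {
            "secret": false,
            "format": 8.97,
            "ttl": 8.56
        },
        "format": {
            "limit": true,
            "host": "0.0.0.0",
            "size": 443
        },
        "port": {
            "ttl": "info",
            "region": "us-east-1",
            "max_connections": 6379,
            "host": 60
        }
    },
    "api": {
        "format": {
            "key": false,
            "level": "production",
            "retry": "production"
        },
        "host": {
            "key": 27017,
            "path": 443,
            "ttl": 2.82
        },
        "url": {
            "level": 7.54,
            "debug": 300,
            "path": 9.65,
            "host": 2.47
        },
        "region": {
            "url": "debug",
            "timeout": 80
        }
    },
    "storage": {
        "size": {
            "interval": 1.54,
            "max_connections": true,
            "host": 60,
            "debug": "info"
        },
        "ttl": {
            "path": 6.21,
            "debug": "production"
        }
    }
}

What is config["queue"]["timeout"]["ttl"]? 8.56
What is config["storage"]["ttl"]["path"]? 6.21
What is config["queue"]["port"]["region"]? "us-east-1"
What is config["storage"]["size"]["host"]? 60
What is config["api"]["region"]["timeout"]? 80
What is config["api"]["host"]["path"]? 443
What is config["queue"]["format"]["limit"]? True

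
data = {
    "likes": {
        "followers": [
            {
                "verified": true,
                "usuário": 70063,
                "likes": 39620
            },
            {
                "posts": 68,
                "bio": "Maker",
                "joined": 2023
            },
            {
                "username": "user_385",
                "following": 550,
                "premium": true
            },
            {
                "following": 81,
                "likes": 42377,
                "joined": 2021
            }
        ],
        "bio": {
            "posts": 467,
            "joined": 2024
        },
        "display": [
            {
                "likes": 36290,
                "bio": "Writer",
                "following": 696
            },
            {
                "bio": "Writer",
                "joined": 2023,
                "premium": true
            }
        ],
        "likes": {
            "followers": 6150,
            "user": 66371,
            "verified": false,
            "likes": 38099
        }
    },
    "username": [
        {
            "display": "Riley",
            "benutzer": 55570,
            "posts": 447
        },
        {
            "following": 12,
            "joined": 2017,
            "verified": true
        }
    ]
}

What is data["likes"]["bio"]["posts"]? 467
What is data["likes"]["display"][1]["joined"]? 2023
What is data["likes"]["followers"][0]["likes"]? 39620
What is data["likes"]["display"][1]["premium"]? True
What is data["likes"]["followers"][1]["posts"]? 68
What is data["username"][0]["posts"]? 447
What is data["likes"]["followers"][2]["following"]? 550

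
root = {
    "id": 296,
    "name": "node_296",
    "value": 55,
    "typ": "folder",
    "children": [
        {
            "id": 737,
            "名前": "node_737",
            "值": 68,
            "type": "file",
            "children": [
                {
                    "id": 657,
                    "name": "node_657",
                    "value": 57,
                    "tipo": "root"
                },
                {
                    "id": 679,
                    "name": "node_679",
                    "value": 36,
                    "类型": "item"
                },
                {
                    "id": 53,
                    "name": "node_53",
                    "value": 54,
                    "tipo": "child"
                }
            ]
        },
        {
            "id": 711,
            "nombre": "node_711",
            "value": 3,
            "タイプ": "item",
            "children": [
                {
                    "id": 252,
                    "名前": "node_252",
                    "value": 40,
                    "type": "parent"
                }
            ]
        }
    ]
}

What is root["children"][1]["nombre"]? "node_711"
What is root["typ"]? "folder"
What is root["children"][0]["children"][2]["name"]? "node_53"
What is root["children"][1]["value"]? 3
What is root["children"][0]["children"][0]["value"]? 57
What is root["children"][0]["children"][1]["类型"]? "item"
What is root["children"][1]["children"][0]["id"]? 252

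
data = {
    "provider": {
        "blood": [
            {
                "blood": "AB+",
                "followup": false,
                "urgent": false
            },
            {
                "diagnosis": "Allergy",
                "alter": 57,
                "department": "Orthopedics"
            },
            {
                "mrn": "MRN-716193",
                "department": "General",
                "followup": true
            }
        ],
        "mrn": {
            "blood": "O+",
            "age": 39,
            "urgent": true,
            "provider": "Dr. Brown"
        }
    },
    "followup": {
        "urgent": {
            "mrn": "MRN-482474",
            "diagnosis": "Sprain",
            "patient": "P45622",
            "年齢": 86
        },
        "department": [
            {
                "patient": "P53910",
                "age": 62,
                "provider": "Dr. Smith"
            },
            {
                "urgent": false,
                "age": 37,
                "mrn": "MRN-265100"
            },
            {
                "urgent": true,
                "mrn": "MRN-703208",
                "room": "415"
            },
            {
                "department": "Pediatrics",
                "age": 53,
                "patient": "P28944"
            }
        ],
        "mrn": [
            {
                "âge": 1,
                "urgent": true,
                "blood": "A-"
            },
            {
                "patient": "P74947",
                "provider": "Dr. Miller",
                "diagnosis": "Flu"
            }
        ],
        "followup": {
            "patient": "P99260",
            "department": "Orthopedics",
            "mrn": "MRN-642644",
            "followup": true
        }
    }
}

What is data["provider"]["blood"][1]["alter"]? 57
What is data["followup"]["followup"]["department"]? "Orthopedics"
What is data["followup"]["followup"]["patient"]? "P99260"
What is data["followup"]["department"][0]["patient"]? "P53910"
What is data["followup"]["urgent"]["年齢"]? 86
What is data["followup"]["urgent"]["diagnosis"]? "Sprain"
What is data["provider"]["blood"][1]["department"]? "Orthopedics"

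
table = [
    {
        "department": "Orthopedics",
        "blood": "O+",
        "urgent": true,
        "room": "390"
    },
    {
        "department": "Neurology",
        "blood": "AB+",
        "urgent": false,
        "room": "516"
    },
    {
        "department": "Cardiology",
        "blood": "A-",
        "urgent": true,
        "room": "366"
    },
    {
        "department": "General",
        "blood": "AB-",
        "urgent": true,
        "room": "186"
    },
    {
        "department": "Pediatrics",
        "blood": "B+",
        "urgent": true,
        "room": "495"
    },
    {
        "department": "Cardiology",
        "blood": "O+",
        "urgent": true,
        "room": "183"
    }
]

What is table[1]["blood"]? "AB+"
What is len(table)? 6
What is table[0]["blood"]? "O+"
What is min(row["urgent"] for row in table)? False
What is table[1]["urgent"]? False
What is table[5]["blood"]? "O+"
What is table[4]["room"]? "495"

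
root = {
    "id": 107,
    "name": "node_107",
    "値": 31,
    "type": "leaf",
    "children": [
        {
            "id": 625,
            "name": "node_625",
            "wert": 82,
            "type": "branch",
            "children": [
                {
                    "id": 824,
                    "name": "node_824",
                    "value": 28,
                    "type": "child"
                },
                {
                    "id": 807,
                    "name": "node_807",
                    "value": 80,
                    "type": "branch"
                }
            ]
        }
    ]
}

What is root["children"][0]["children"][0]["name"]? "node_824"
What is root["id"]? 107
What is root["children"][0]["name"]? "node_625"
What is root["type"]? "leaf"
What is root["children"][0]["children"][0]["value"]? 28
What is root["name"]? "node_107"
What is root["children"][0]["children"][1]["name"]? "node_807"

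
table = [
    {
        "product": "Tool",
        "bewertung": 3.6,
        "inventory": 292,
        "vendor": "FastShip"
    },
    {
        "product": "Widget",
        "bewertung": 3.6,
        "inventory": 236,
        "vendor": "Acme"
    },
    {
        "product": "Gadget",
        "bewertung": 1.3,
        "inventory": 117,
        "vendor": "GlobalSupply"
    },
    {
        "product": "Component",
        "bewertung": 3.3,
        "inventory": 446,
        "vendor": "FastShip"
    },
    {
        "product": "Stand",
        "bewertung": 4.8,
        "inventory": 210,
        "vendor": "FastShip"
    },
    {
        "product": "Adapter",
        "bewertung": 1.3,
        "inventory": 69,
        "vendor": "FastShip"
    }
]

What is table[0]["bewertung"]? 3.6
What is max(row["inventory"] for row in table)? 446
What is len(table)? 6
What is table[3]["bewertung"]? 3.3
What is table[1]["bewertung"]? 3.6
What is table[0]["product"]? "Tool"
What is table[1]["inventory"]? 236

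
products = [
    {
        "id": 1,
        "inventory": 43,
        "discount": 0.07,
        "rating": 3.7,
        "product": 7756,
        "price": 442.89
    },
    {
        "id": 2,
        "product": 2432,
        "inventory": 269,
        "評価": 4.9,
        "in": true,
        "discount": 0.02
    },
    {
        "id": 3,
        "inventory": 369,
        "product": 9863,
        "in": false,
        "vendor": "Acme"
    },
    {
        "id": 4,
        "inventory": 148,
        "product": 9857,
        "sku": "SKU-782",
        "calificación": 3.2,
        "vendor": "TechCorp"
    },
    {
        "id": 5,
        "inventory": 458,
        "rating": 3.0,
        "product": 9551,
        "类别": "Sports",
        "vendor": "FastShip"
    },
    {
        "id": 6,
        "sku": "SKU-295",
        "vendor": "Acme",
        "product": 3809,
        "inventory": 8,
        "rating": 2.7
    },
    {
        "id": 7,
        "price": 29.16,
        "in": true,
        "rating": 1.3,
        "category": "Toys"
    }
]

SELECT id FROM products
[1, 2, 3, 4, 5, 6, 7]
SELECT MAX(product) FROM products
9863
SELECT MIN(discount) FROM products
0.02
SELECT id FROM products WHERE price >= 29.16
[1, 7]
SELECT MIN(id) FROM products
1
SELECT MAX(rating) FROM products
3.7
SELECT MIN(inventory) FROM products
8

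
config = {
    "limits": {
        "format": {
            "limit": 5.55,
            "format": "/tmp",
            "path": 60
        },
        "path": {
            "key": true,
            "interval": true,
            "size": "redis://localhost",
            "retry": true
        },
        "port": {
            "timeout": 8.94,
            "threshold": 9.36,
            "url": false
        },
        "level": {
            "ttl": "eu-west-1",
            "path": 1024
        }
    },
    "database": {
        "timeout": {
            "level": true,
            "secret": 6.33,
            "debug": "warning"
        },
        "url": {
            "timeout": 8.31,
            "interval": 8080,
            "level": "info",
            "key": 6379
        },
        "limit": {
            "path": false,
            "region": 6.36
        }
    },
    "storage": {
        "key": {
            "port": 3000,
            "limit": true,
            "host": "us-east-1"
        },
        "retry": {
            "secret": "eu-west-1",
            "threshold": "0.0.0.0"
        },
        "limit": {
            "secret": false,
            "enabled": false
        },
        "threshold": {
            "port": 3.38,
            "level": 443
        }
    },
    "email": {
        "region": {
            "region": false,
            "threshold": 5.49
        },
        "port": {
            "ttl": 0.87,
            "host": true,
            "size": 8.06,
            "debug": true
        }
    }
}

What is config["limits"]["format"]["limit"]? 5.55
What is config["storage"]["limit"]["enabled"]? False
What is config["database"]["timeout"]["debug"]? "warning"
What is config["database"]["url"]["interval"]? 8080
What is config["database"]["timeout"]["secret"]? 6.33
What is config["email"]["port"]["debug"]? True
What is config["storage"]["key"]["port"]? 3000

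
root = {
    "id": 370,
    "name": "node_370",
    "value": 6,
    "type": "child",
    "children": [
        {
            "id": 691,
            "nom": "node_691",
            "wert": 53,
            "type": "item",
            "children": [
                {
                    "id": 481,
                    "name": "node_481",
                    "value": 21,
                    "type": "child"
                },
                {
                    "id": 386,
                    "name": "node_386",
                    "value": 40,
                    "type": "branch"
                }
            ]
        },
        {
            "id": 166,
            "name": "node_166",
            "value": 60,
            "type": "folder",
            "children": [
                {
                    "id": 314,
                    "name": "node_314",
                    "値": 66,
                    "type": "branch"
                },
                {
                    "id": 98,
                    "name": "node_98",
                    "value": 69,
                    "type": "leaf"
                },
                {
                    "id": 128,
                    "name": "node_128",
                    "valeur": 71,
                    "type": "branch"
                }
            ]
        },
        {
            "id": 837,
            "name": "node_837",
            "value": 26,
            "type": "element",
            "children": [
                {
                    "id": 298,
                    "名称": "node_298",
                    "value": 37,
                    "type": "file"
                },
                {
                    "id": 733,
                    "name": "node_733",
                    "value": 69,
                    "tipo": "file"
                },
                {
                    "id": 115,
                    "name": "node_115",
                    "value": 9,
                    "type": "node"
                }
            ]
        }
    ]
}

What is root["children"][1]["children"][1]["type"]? "leaf"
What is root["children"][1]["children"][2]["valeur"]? 71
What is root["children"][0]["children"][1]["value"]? 40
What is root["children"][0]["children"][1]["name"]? "node_386"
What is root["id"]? 370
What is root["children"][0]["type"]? "item"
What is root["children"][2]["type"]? "element"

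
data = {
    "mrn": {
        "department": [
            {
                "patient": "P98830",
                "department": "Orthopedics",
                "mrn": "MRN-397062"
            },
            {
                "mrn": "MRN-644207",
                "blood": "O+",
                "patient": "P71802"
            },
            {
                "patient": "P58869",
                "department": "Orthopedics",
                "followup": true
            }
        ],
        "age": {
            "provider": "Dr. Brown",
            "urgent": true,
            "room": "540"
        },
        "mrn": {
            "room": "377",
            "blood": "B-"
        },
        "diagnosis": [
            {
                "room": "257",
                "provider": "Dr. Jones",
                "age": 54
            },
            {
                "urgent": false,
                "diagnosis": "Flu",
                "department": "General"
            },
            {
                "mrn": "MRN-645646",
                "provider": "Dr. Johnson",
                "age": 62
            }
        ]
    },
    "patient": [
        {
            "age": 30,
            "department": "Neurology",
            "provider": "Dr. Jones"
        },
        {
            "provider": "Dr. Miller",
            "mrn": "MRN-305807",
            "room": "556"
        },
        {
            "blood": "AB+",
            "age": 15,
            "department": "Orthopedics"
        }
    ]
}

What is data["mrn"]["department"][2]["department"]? "Orthopedics"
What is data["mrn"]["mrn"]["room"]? "377"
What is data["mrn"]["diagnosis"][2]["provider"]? "Dr. Johnson"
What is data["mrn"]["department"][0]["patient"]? "P98830"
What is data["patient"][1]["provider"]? "Dr. Miller"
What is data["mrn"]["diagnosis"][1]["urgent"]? False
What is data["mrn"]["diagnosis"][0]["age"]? 54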